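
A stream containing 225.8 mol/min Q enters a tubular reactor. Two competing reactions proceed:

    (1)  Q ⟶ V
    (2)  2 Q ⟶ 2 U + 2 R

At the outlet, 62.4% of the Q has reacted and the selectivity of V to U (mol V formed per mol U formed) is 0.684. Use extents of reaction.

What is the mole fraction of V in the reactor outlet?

Conversion of Q: Q consumed = 0.624 × 225.8 = 140.9 mol/min = 1ξ₁ + 2ξ₂.
Selectivity: 1ξ₁ / (2ξ₂) = 0.684 → ξ₁ = 1.368 ξ₂.
Substitute: (1·1.368 + 2) ξ₂ = 140.9 → ξ₂ = 41.83 mol/min, ξ₁ = 57.23 mol/min.
Outlet amounts (n = n₀ + Σ ν·ξ):
  Q: 225.8 − 1(57.23) − 2(41.83) = 84.9
  V: 0 + 1(57.23) = 57.23
  U: 0 + 2(41.83) = 83.67
  R: 0 + 2(41.83) = 83.67
Total out = 309.5 mol/min; y_V = 57.23 / 309.5 = 0.1849.

0.185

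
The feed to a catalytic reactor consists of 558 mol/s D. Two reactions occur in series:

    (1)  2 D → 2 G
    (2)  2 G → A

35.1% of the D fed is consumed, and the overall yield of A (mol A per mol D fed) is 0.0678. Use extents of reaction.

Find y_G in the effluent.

0.231

Conversion of D: D consumed = 2ξ₁ = 0.351 × 558 → ξ₁ = 97.93 mol/s.
Yield of A: 1ξ₂ / 558 = 0.0678 → ξ₂ = 37.83 mol/s.
Outlet amounts (n = n₀ + Σ ν·ξ):
  D: 558 − 2(97.93) = 362.1
  G: 0 + 2(97.93) − 2(37.83) = 120.2
  A: 0 + 1(37.83) = 37.83
Total out = 520.2 mol/s; y_G = 120.2 / 520.2 = 0.2311.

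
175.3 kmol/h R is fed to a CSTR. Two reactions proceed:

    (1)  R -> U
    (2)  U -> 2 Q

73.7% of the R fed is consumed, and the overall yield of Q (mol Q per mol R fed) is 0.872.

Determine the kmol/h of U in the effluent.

Conversion of R: R consumed = 1ξ₁ = 0.737 × 175.3 → ξ₁ = 129.2 kmol/h.
Yield of Q: 2ξ₂ / 175.3 = 0.872 → ξ₂ = 76.43 kmol/h.
Outlet amounts (n = n₀ + Σ ν·ξ):
  R: 175.3 − 1(129.2) = 46.1
  U: 0 + 1(129.2) − 1(76.43) = 52.77
  Q: 0 + 2(76.43) = 152.9

52.8 kmol/h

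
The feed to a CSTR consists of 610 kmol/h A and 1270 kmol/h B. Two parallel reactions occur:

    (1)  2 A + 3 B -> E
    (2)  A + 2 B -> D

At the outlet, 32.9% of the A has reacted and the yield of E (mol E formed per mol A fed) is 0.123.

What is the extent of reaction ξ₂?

ξ₂ = 50.6 kmol/h

Yield of E: 1ξ₁ / 610 = 0.123 → ξ₁ = 75.03 kmol/h.
Conversion of A: 2ξ₁ + 1ξ₂ = 0.329 × 610 = 200.7 → ξ₂ = 50.63 kmol/h.
Outlet amounts (n = n₀ + Σ ν·ξ):
  A: 610 − 2(75.03) − 1(50.63) = 409.3
  B: 1270 − 3(75.03) − 2(50.63) = 943.6
  E: 0 + 1(75.03) = 75.03
  D: 0 + 1(50.63) = 50.63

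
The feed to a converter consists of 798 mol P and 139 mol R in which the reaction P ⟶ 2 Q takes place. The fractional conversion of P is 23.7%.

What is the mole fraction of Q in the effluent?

P reacted = 0.237 × 798 = 189.1 mol; ν_P = −1, so ξ = 189.1/1 = 189.1 mol.
Outlet amounts (n = n₀ + ν ξ):
  P: 798 − 1(189.1) = 608.9
  Q: 0 + 2(189.1) = 378.3
  R: 139 (inert)
Total out = 1126 mol; y_Q = 378.3 / 1126 = 0.3359.

0.336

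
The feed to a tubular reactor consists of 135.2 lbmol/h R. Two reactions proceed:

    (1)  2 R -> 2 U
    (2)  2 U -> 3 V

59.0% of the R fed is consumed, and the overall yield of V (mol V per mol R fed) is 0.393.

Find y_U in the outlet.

Conversion of R: R consumed = 2ξ₁ = 0.59 × 135.2 → ξ₁ = 39.88 lbmol/h.
Yield of V: 3ξ₂ / 135.2 = 0.393 → ξ₂ = 17.71 lbmol/h.
Outlet amounts (n = n₀ + Σ ν·ξ):
  R: 135.2 − 2(39.88) = 55.43
  U: 0 + 2(39.88) − 2(17.71) = 44.35
  V: 0 + 3(17.71) = 53.13
Total out = 152.9 lbmol/h; y_U = 44.35 / 152.9 = 0.29.

0.29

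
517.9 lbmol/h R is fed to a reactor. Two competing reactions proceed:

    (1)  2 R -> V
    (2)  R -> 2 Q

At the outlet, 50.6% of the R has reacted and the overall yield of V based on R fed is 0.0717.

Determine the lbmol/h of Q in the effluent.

376 lbmol/h

Yield of V: 1ξ₁ / 517.9 = 0.0717 → ξ₁ = 37.13 lbmol/h.
Conversion of R: 2ξ₁ + 1ξ₂ = 0.506 × 517.9 = 262.1 → ξ₂ = 187.8 lbmol/h.
Outlet amounts (n = n₀ + Σ ν·ξ):
  R: 517.9 − 2(37.13) − 1(187.8) = 255.8
  V: 0 + 1(37.13) = 37.13
  Q: 0 + 2(187.8) = 375.6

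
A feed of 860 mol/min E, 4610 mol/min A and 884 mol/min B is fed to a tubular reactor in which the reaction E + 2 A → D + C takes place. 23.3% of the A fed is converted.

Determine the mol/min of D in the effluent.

A reacted = 0.233 × 4610 = 1074 mol/min; ν_A = −2, so ξ = 1074/2 = 537.1 mol/min.
Outlet amounts (n = n₀ + ν ξ):
  E: 860 − 1(537.1) = 322.9
  A: 4610 − 2(537.1) = 3536
  D: 0 + 1(537.1) = 537.1
  C: 0 + 1(537.1) = 537.1
  B: 884 (inert)

537 mol/min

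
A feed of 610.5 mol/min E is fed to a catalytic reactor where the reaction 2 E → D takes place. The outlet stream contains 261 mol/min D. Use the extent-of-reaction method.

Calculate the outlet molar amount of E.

88.5 mol/min

For D: n = n₀ + 1ξ → 261 = 0 + 1ξ, giving ξ = 261 mol/min.
Outlet amounts (n = n₀ + ν ξ):
  E: 610.5 − 2(261) = 88.5
  D: 0 + 1(261) = 261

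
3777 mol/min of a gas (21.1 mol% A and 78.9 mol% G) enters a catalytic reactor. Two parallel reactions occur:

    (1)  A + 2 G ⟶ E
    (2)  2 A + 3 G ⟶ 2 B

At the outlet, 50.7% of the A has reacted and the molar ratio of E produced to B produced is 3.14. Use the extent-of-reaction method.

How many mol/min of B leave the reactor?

Conversion of A: A consumed = 0.507 × 796.9 = 404.1 mol/min = 1ξ₁ + 2ξ₂.
Selectivity: 1ξ₁ / (2ξ₂) = 3.14 → ξ₁ = 6.28 ξ₂.
Substitute: (1·6.28 + 2) ξ₂ = 404.1 → ξ₂ = 48.8 mol/min, ξ₁ = 306.5 mol/min.
Outlet amounts (n = n₀ + Σ ν·ξ):
  A: 796.9 − 1(306.5) − 2(48.8) = 392.9
  G: 2980 − 2(306.5) − 3(48.8) = 2221
  E: 0 + 1(306.5) = 306.5
  B: 0 + 2(48.8) = 97.6

97.6 mol/min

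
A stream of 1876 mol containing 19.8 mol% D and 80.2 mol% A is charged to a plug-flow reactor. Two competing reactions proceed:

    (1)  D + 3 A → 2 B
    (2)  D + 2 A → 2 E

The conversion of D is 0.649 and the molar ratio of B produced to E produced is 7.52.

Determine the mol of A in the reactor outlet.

Conversion of D: D consumed = 0.649 × 371.4 = 241.1 mol = 1ξ₁ + 1ξ₂.
Selectivity: 2ξ₁ / (2ξ₂) = 7.52 → ξ₁ = 7.52 ξ₂.
Substitute: (1·7.52 + 1) ξ₂ = 241.1 → ξ₂ = 28.29 mol, ξ₁ = 212.8 mol.
Outlet amounts (n = n₀ + Σ ν·ξ):
  D: 371.4 − 1(212.8) − 1(28.29) = 130.4
  A: 1505 − 3(212.8) − 2(28.29) = 809.6
  B: 0 + 2(212.8) = 425.6
  E: 0 + 2(28.29) = 56.59

810 mol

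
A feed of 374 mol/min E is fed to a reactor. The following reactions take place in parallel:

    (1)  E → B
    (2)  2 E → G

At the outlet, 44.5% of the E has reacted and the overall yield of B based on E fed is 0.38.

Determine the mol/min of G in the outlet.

Yield of B: 1ξ₁ / 374 = 0.38 → ξ₁ = 142.1 mol/min.
Conversion of E: 1ξ₁ + 2ξ₂ = 0.445 × 374 = 166.4 → ξ₂ = 12.16 mol/min.
Outlet amounts (n = n₀ + Σ ν·ξ):
  E: 374 − 1(142.1) − 2(12.16) = 207.6
  B: 0 + 1(142.1) = 142.1
  G: 0 + 1(12.16) = 12.16

12.2 mol/min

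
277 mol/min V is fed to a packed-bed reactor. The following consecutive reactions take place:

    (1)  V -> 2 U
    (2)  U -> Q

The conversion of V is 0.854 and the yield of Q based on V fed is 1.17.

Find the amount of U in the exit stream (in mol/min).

Conversion of V: V consumed = 1ξ₁ = 0.854 × 277 → ξ₁ = 236.6 mol/min.
Yield of Q: 1ξ₂ / 277 = 1.17 → ξ₂ = 324.1 mol/min.
Outlet amounts (n = n₀ + Σ ν·ξ):
  V: 277 − 1(236.6) = 40.44
  U: 0 + 2(236.6) − 1(324.1) = 149
  Q: 0 + 1(324.1) = 324.1

149 mol/min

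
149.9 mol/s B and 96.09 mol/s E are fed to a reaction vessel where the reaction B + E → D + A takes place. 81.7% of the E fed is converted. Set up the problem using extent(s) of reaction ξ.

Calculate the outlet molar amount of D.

78.5 mol/s

E reacted = 0.817 × 96.09 = 78.51 mol/s; ν_E = −1, so ξ = 78.51/1 = 78.51 mol/s.
Outlet amounts (n = n₀ + ν ξ):
  B: 149.9 − 1(78.51) = 71.39
  E: 96.09 − 1(78.51) = 17.58
  D: 0 + 1(78.51) = 78.51
  A: 0 + 1(78.51) = 78.51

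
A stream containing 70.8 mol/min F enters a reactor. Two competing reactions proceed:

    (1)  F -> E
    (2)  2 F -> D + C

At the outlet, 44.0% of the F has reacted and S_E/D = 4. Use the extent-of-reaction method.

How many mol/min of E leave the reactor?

20.8 mol/min

Conversion of F: F consumed = 0.44 × 70.8 = 31.15 mol/min = 1ξ₁ + 2ξ₂.
Selectivity: 1ξ₁ / (1ξ₂) = 4 → ξ₁ = 4 ξ₂.
Substitute: (1·4 + 2) ξ₂ = 31.15 → ξ₂ = 5.192 mol/min, ξ₁ = 20.77 mol/min.
Outlet amounts (n = n₀ + Σ ν·ξ):
  F: 70.8 − 1(20.77) − 2(5.192) = 39.65
  E: 0 + 1(20.77) = 20.77
  D: 0 + 1(5.192) = 5.192
  C: 0 + 1(5.192) = 5.192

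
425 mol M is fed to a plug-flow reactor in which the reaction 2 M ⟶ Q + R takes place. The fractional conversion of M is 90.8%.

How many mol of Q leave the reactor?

M reacted = 0.908 × 425 = 385.9 mol; ν_M = −2, so ξ = 385.9/2 = 193 mol.
Outlet amounts (n = n₀ + ν ξ):
  M: 425 − 2(193) = 39.1
  Q: 0 + 1(193) = 193
  R: 0 + 1(193) = 193

193 mol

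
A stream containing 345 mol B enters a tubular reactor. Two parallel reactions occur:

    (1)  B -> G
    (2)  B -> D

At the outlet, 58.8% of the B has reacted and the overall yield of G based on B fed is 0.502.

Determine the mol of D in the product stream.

Yield of G: 1ξ₁ / 345 = 0.502 → ξ₁ = 173.2 mol.
Conversion of B: 1ξ₁ + 1ξ₂ = 0.588 × 345 = 202.9 → ξ₂ = 29.67 mol.
Outlet amounts (n = n₀ + Σ ν·ξ):
  B: 345 − 1(173.2) − 1(29.67) = 142.1
  G: 0 + 1(173.2) = 173.2
  D: 0 + 1(29.67) = 29.67

29.7 mol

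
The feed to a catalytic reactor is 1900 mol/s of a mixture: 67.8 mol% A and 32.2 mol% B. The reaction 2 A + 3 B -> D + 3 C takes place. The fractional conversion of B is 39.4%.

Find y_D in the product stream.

0.0442

B reacted = 0.394 × 611.8 = 241 mol/s; ν_B = −3, so ξ = 241/3 = 80.35 mol/s.
Outlet amounts (n = n₀ + ν ξ):
  A: 1288 − 2(80.35) = 1128
  B: 611.8 − 3(80.35) = 370.8
  D: 0 + 1(80.35) = 80.35
  C: 0 + 3(80.35) = 241
Total out = 1820 mol/s; y_D = 80.35 / 1820 = 0.04416.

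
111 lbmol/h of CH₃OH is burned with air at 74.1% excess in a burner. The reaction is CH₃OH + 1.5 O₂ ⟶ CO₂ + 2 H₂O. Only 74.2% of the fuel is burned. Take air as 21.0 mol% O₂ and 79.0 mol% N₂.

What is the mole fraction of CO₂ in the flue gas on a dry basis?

Stoichiometric O₂ = 1.5 × 111 = 166.5 lbmol/h; O₂ fed = 166.5 × 1.741 = 289.9 lbmol/h.
N₂ fed = 289.9 × 79/21 = 1090 lbmol/h.
Fuel reacted = 0.742 × 111 → ξ = 82.36 lbmol/h.
Outlet (n = n₀ + ν ξ):
  CH₃OH: 111 − 1(82.36) = 28.64
  O₂: 289.9 − 1.5(82.36) = 166.3
  N₂: 1090 (inert)
  CO₂: 0 + 1(82.36) = 82.36
  H₂O: 0 + 2(82.36) = 164.7
Dry total = 1368 lbmol/h; y_CO₂ (dry) = 82.36 / 1368 = 0.06021.

0.0602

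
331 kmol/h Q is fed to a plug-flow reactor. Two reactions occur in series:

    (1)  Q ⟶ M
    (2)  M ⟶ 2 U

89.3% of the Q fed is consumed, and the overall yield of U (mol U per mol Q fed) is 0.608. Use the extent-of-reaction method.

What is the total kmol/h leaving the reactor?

Conversion of Q: Q consumed = 1ξ₁ = 0.893 × 331 → ξ₁ = 295.6 kmol/h.
Yield of U: 2ξ₂ / 331 = 0.608 → ξ₂ = 100.6 kmol/h.
Outlet amounts (n = n₀ + Σ ν·ξ):
  Q: 331 − 1(295.6) = 35.42
  M: 0 + 1(295.6) − 1(100.6) = 195
  U: 0 + 2(100.6) = 201.2
Total out = 35.42 + 195 + 201.2 = 431.6 kmol/h.

432 kmol/h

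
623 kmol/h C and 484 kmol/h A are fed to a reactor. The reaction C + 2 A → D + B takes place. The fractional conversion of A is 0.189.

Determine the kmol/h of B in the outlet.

A reacted = 0.189 × 484 = 91.48 kmol/h; ν_A = −2, so ξ = 91.48/2 = 45.74 kmol/h.
Outlet amounts (n = n₀ + ν ξ):
  C: 623 − 1(45.74) = 577.3
  A: 484 − 2(45.74) = 392.5
  D: 0 + 1(45.74) = 45.74
  B: 0 + 1(45.74) = 45.74

45.7 kmol/h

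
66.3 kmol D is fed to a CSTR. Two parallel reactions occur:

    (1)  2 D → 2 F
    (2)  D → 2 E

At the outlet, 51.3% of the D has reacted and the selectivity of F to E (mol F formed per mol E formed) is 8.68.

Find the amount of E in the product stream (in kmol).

Conversion of D: D consumed = 0.513 × 66.3 = 34.01 kmol = 2ξ₁ + 1ξ₂.
Selectivity: 2ξ₁ / (2ξ₂) = 8.68 → ξ₁ = 8.68 ξ₂.
Substitute: (2·8.68 + 1) ξ₂ = 34.01 → ξ₂ = 1.852 kmol, ξ₁ = 16.08 kmol.
Outlet amounts (n = n₀ + Σ ν·ξ):
  D: 66.3 − 2(16.08) − 1(1.852) = 32.29
  F: 0 + 2(16.08) = 32.16
  E: 0 + 2(1.852) = 3.705

3.7 kmol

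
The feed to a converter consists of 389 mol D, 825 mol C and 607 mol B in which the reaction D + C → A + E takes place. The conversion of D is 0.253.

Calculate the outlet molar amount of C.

727 mol

D reacted = 0.253 × 389 = 98.42 mol; ν_D = −1, so ξ = 98.42/1 = 98.42 mol.
Outlet amounts (n = n₀ + ν ξ):
  D: 389 − 1(98.42) = 290.6
  C: 825 − 1(98.42) = 726.6
  A: 0 + 1(98.42) = 98.42
  E: 0 + 1(98.42) = 98.42
  B: 607 (inert)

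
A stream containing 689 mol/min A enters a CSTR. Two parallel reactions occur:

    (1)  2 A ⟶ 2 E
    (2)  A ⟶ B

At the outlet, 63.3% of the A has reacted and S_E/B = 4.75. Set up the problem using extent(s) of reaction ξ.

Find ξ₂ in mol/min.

ξ₂ = 75.8 mol/min

Conversion of A: A consumed = 0.633 × 689 = 436.1 mol/min = 2ξ₁ + 1ξ₂.
Selectivity: 2ξ₁ / (1ξ₂) = 4.75 → ξ₁ = 2.375 ξ₂.
Substitute: (2·2.375 + 1) ξ₂ = 436.1 → ξ₂ = 75.85 mol/min, ξ₁ = 180.1 mol/min.
Outlet amounts (n = n₀ + Σ ν·ξ):
  A: 689 − 2(180.1) − 1(75.85) = 252.9
  E: 0 + 2(180.1) = 360.3
  B: 0 + 1(75.85) = 75.85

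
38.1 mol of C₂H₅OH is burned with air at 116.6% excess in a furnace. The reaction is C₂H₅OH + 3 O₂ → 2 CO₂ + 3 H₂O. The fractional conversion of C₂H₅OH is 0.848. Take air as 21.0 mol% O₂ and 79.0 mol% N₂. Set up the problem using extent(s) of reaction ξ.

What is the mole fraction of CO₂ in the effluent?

Stoichiometric O₂ = 3 × 38.1 = 114.3 mol; O₂ fed = 114.3 × 2.166 = 247.6 mol.
N₂ fed = 247.6 × 79/21 = 931.3 mol.
Fuel reacted = 0.848 × 38.1 → ξ = 32.31 mol.
Outlet (n = n₀ + ν ξ):
  C₂H₅OH: 38.1 − 1(32.31) = 5.791
  O₂: 247.6 − 3(32.31) = 150.6
  N₂: 931.3 (inert)
  CO₂: 0 + 2(32.31) = 64.62
  H₂O: 0 + 3(32.31) = 96.93
Total out = 1249 mol; y_CO₂ = 64.62 / 1249 = 0.05172.

0.0517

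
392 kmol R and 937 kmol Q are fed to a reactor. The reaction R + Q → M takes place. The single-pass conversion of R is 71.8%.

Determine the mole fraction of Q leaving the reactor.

R reacted = 0.718 × 392 = 281.5 kmol; ν_R = −1, so ξ = 281.5/1 = 281.5 kmol.
Outlet amounts (n = n₀ + ν ξ):
  R: 392 − 1(281.5) = 110.5
  Q: 937 − 1(281.5) = 655.5
  M: 0 + 1(281.5) = 281.5
Total out = 1048 kmol; y_Q = 655.5 / 1048 = 0.6258.

0.626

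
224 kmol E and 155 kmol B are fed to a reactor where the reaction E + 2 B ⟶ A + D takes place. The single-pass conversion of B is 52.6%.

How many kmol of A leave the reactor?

B reacted = 0.526 × 155 = 81.53 kmol; ν_B = −2, so ξ = 81.53/2 = 40.77 kmol.
Outlet amounts (n = n₀ + ν ξ):
  E: 224 − 1(40.77) = 183.2
  B: 155 − 2(40.77) = 73.47
  A: 0 + 1(40.77) = 40.77
  D: 0 + 1(40.77) = 40.77

40.8 kmol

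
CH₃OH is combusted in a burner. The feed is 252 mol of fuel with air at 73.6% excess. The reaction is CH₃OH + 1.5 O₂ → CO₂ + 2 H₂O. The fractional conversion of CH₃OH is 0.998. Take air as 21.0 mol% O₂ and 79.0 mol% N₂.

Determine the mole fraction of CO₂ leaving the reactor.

Stoichiometric O₂ = 1.5 × 252 = 378 mol; O₂ fed = 378 × 1.736 = 656.2 mol.
N₂ fed = 656.2 × 79/21 = 2469 mol.
Fuel reacted = 0.998 × 252 → ξ = 251.5 mol.
Outlet (n = n₀ + ν ξ):
  CH₃OH: 252 − 1(251.5) = 0.504
  O₂: 656.2 − 1.5(251.5) = 279
  N₂: 2469 (inert)
  CO₂: 0 + 1(251.5) = 251.5
  H₂O: 0 + 2(251.5) = 503
Total out = 3503 mol; y_CO₂ = 251.5 / 3503 = 0.0718.

0.0718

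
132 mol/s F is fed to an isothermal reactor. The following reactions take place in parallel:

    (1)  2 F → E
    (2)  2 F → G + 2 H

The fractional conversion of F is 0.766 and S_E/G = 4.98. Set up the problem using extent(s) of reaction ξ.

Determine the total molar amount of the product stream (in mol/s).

Conversion of F: F consumed = 0.766 × 132 = 101.1 mol/s = 2ξ₁ + 2ξ₂.
Selectivity: 1ξ₁ / (1ξ₂) = 4.98 → ξ₁ = 4.98 ξ₂.
Substitute: (2·4.98 + 2) ξ₂ = 101.1 → ξ₂ = 8.454 mol/s, ξ₁ = 42.1 mol/s.
Outlet amounts (n = n₀ + Σ ν·ξ):
  F: 132 − 2(42.1) − 2(8.454) = 30.89
  E: 0 + 1(42.1) = 42.1
  G: 0 + 1(8.454) = 8.454
  H: 0 + 2(8.454) = 16.91
Total out = 30.89 + 42.1 + 8.454 + 16.91 = 98.35 mol/s.

98.4 mol/s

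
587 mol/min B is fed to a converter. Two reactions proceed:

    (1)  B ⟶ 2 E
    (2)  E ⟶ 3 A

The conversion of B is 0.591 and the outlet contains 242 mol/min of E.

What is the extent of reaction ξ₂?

Conversion of B: B consumed = 1ξ₁ = 0.591 × 587 → ξ₁ = 346.9 mol/min.
E balance: n_E = 0 + 2ξ₁ − 1ξ₂ = 242 → ξ₂ = (2·346.9 − 242)/1 = 451.8 mol/min.
Outlet amounts (n = n₀ + Σ ν·ξ):
  B: 587 − 1(346.9) = 240.1
  E: 0 + 2(346.9) − 1(451.8) = 242
  A: 0 + 3(451.8) = 1356

ξ₂ = 452 mol/min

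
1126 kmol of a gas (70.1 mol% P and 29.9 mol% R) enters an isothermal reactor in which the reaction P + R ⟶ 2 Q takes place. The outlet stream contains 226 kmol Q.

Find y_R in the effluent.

For Q: n = n₀ + 2ξ → 226 = 0 + 2ξ, giving ξ = 113 kmol.
Outlet amounts (n = n₀ + ν ξ):
  P: 789.3 − 1(113) = 676.3
  R: 336.7 − 1(113) = 223.7
  Q: 0 + 2(113) = 226
Total out = 1126 kmol; y_R = 223.7 / 1126 = 0.1986.

0.199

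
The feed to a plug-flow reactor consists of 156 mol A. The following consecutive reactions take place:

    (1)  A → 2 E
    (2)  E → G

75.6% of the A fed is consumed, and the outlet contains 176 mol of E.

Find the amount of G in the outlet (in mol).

Conversion of A: A consumed = 1ξ₁ = 0.756 × 156 → ξ₁ = 117.9 mol.
E balance: n_E = 0 + 2ξ₁ − 1ξ₂ = 176 → ξ₂ = (2·117.9 − 176)/1 = 59.87 mol.
Outlet amounts (n = n₀ + Σ ν·ξ):
  A: 156 − 1(117.9) = 38.06
  E: 0 + 2(117.9) − 1(59.87) = 176
  G: 0 + 1(59.87) = 59.87

59.9 mol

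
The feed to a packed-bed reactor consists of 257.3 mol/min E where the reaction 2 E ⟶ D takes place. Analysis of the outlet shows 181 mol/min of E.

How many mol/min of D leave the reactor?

38.2 mol/min

For E: n = n₀ − 2ξ → 181 = 257.3 − 2ξ, giving ξ = 38.15 mol/min.
Outlet amounts (n = n₀ + ν ξ):
  E: 257.3 − 2(38.15) = 181
  D: 0 + 1(38.15) = 38.15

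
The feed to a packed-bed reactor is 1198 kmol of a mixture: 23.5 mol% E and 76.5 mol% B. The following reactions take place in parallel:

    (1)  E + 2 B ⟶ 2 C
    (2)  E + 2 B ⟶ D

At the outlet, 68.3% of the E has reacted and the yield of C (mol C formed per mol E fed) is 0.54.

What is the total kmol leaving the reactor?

Yield of C: 2ξ₁ / 281.5 = 0.54 → ξ₁ = 76.01 kmol.
Conversion of E: 1ξ₁ + 1ξ₂ = 0.683 × 281.5 = 192.3 → ξ₂ = 116.3 kmol.
Outlet amounts (n = n₀ + Σ ν·ξ):
  E: 281.5 − 1(76.01) − 1(116.3) = 89.25
  B: 916.5 − 2(76.01) − 2(116.3) = 531.9
  C: 0 + 2(76.01) = 152
  D: 0 + 1(116.3) = 116.3
Total out = 89.25 + 531.9 + 152 + 116.3 = 889.4 kmol.

889 kmol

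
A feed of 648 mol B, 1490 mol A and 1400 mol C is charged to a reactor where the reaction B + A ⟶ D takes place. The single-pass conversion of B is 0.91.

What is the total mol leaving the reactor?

B reacted = 0.91 × 648 = 589.7 mol; ν_B = −1, so ξ = 589.7/1 = 589.7 mol.
Outlet amounts (n = n₀ + ν ξ):
  B: 648 − 1(589.7) = 58.32
  A: 1490 − 1(589.7) = 900.3
  D: 0 + 1(589.7) = 589.7
  C: 1400 (inert)
Total out = 58.32 + 900.3 + 589.7 + 1400 = 2948 mol.

2950 mol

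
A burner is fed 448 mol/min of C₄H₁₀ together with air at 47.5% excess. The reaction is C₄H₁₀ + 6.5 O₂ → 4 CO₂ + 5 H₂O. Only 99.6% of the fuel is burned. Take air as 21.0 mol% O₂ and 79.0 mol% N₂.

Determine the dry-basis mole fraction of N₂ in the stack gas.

Stoichiometric O₂ = 6.5 × 448 = 2912 mol/min; O₂ fed = 2912 × 1.475 = 4295 mol/min.
N₂ fed = 4295 × 79/21 = 16160 mol/min.
Fuel reacted = 0.996 × 448 → ξ = 446.2 mol/min.
Outlet (n = n₀ + ν ξ):
  C₄H₁₀: 448 − 1(446.2) = 1.792
  O₂: 4295 − 6.5(446.2) = 1395
  N₂: 16160 (inert)
  CO₂: 0 + 4(446.2) = 1785
  H₂O: 0 + 5(446.2) = 2231
Dry total = 19340 mol/min; y_N₂ (dry) = 16160 / 19340 = 0.8355.

0.835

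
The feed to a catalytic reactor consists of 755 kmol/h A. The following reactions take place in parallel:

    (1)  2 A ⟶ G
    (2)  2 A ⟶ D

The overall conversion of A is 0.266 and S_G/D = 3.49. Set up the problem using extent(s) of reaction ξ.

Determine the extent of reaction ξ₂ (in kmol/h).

ξ₂ = 22.4 kmol/h

Conversion of A: A consumed = 0.266 × 755 = 200.8 kmol/h = 2ξ₁ + 2ξ₂.
Selectivity: 1ξ₁ / (1ξ₂) = 3.49 → ξ₁ = 3.49 ξ₂.
Substitute: (2·3.49 + 2) ξ₂ = 200.8 → ξ₂ = 22.36 kmol/h, ξ₁ = 78.05 kmol/h.
Outlet amounts (n = n₀ + Σ ν·ξ):
  A: 755 − 2(78.05) − 2(22.36) = 554.2
  G: 0 + 1(78.05) = 78.05
  D: 0 + 1(22.36) = 22.36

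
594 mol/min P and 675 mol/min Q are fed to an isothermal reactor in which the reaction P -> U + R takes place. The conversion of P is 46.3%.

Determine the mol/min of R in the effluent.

275 mol/min

P reacted = 0.463 × 594 = 275 mol/min; ν_P = −1, so ξ = 275/1 = 275 mol/min.
Outlet amounts (n = n₀ + ν ξ):
  P: 594 − 1(275) = 319
  U: 0 + 1(275) = 275
  R: 0 + 1(275) = 275
  Q: 675 (inert)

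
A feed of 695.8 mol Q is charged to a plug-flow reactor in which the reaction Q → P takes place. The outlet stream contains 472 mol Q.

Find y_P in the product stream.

0.322

For Q: n = n₀ − 1ξ → 472 = 695.8 − 1ξ, giving ξ = 223.8 mol.
Outlet amounts (n = n₀ + ν ξ):
  Q: 695.8 − 1(223.8) = 472
  P: 0 + 1(223.8) = 223.8
Total out = 695.8 mol; y_P = 223.8 / 695.8 = 0.3216.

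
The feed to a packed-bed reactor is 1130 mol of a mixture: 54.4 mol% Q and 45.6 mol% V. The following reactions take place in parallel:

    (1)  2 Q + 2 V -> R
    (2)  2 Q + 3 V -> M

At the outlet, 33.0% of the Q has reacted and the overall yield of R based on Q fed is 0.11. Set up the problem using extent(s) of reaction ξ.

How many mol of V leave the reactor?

Yield of R: 1ξ₁ / 614.7 = 0.11 → ξ₁ = 67.62 mol.
Conversion of Q: 2ξ₁ + 2ξ₂ = 0.33 × 614.7 = 202.9 → ξ₂ = 33.81 mol.
Outlet amounts (n = n₀ + Σ ν·ξ):
  Q: 614.7 − 2(67.62) − 2(33.81) = 411.9
  V: 515.3 − 2(67.62) − 3(33.81) = 278.6
  R: 0 + 1(67.62) = 67.62
  M: 0 + 1(33.81) = 33.81

279 mol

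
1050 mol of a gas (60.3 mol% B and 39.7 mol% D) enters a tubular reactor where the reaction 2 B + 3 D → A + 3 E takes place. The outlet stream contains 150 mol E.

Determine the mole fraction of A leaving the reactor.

0.05

For E: n = n₀ + 3ξ → 150 = 0 + 3ξ, giving ξ = 50 mol.
Outlet amounts (n = n₀ + ν ξ):
  B: 633.1 − 2(50) = 533.1
  D: 416.9 − 3(50) = 266.9
  A: 0 + 1(50) = 50
  E: 0 + 3(50) = 150
Total out = 1000 mol; y_A = 50 / 1000 = 0.05.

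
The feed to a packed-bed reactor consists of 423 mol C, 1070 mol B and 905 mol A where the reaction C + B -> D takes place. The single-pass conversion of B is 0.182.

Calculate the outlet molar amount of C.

B reacted = 0.182 × 1070 = 194.7 mol; ν_B = −1, so ξ = 194.7/1 = 194.7 mol.
Outlet amounts (n = n₀ + ν ξ):
  C: 423 − 1(194.7) = 228.3
  B: 1070 − 1(194.7) = 875.3
  D: 0 + 1(194.7) = 194.7
  A: 905 (inert)

228 mol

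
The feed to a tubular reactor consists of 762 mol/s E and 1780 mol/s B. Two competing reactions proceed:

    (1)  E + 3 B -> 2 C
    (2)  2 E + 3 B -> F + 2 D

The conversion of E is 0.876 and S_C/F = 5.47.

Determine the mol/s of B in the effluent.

Conversion of E: E consumed = 0.876 × 762 = 667.5 mol/s = 1ξ₁ + 2ξ₂.
Selectivity: 2ξ₁ / (1ξ₂) = 5.47 → ξ₁ = 2.735 ξ₂.
Substitute: (1·2.735 + 2) ξ₂ = 667.5 → ξ₂ = 141 mol/s, ξ₁ = 385.6 mol/s.
Outlet amounts (n = n₀ + Σ ν·ξ):
  E: 762 − 1(385.6) − 2(141) = 94.49
  B: 1780 − 3(385.6) − 3(141) = 200.4
  C: 0 + 2(385.6) = 771.1
  F: 0 + 1(141) = 141
  D: 0 + 2(141) = 281.9

200 mol/s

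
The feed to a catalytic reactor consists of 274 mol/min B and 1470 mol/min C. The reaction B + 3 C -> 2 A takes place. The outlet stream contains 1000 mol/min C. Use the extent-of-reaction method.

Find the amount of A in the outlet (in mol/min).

313 mol/min

For C: n = n₀ − 3ξ → 1000 = 1470 − 3ξ, giving ξ = 156.7 mol/min.
Outlet amounts (n = n₀ + ν ξ):
  B: 274 − 1(156.7) = 117.3
  C: 1470 − 3(156.7) = 1000
  A: 0 + 2(156.7) = 313.3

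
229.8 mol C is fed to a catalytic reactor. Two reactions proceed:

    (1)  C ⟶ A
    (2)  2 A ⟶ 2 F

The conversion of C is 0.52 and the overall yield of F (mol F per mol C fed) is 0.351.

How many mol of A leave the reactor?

38.8 mol

Conversion of C: C consumed = 1ξ₁ = 0.52 × 229.8 → ξ₁ = 119.5 mol.
Yield of F: 2ξ₂ / 229.8 = 0.351 → ξ₂ = 40.33 mol.
Outlet amounts (n = n₀ + Σ ν·ξ):
  C: 229.8 − 1(119.5) = 110.3
  A: 0 + 1(119.5) − 2(40.33) = 38.84
  F: 0 + 2(40.33) = 80.66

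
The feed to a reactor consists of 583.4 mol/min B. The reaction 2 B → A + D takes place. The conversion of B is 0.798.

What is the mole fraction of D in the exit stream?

0.399

B reacted = 0.798 × 583.4 = 465.6 mol/min; ν_B = −2, so ξ = 465.6/2 = 232.8 mol/min.
Outlet amounts (n = n₀ + ν ξ):
  B: 583.4 − 2(232.8) = 117.8
  A: 0 + 1(232.8) = 232.8
  D: 0 + 1(232.8) = 232.8
Total out = 583.4 mol/min; y_D = 232.8 / 583.4 = 0.399.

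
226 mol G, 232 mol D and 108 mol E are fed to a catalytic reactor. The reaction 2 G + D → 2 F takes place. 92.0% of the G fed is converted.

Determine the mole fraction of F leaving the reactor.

G reacted = 0.92 × 226 = 207.9 mol; ν_G = −2, so ξ = 207.9/2 = 104 mol.
Outlet amounts (n = n₀ + ν ξ):
  G: 226 − 2(104) = 18.08
  D: 232 − 1(104) = 128
  F: 0 + 2(104) = 207.9
  E: 108 (inert)
Total out = 462 mol; y_F = 207.9 / 462 = 0.45.

0.45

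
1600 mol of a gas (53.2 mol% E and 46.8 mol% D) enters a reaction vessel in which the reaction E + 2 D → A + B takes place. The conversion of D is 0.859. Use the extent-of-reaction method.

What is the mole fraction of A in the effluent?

D reacted = 0.859 × 748.8 = 643.2 mol; ν_D = −2, so ξ = 643.2/2 = 321.6 mol.
Outlet amounts (n = n₀ + ν ξ):
  E: 851.2 − 1(321.6) = 529.6
  D: 748.8 − 2(321.6) = 105.6
  A: 0 + 1(321.6) = 321.6
  B: 0 + 1(321.6) = 321.6
Total out = 1278 mol; y_A = 321.6 / 1278 = 0.2516.

0.252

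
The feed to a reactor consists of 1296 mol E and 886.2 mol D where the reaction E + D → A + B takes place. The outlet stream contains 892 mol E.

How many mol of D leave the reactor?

482 mol

For E: n = n₀ − 1ξ → 892 = 1296 − 1ξ, giving ξ = 404 mol.
Outlet amounts (n = n₀ + ν ξ):
  E: 1296 − 1(404) = 892
  D: 886.2 − 1(404) = 482.2
  A: 0 + 1(404) = 404
  B: 0 + 1(404) = 404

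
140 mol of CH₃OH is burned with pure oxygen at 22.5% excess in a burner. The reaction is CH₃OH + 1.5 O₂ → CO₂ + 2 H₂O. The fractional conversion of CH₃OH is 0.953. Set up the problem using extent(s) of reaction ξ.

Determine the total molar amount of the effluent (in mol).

464 mol

Stoichiometric O₂ = 1.5 × 140 = 210 mol; O₂ fed = 210 × 1.225 = 257.2 mol.
Fuel reacted = 0.953 × 140 → ξ = 133.4 mol.
Outlet (n = n₀ + ν ξ):
  CH₃OH: 140 − 1(133.4) = 6.58
  O₂: 257.2 − 1.5(133.4) = 57.12
  CO₂: 0 + 1(133.4) = 133.4
  H₂O: 0 + 2(133.4) = 266.8
Total out = 6.58 + 57.12 + 133.4 + 266.8 = 464 mol.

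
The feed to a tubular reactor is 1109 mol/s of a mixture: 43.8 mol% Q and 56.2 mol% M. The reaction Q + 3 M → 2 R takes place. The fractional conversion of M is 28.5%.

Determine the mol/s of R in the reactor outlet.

M reacted = 0.285 × 623.3 = 177.6 mol/s; ν_M = −3, so ξ = 177.6/3 = 59.21 mol/s.
Outlet amounts (n = n₀ + ν ξ):
  Q: 485.7 − 1(59.21) = 426.5
  M: 623.3 − 3(59.21) = 445.6
  R: 0 + 2(59.21) = 118.4

118 mol/s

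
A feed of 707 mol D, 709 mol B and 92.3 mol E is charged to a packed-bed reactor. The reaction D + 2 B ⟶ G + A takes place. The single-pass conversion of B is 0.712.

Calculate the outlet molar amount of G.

252 mol

B reacted = 0.712 × 709 = 504.8 mol; ν_B = −2, so ξ = 504.8/2 = 252.4 mol.
Outlet amounts (n = n₀ + ν ξ):
  D: 707 − 1(252.4) = 454.6
  B: 709 − 2(252.4) = 204.2
  G: 0 + 1(252.4) = 252.4
  A: 0 + 1(252.4) = 252.4
  E: 92.3 (inert)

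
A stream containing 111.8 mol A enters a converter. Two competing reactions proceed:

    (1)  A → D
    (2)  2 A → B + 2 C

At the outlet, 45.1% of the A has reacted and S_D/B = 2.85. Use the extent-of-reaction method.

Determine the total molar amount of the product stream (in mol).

122 mol

Conversion of A: A consumed = 0.451 × 111.8 = 50.42 mol = 1ξ₁ + 2ξ₂.
Selectivity: 1ξ₁ / (1ξ₂) = 2.85 → ξ₁ = 2.85 ξ₂.
Substitute: (1·2.85 + 2) ξ₂ = 50.42 → ξ₂ = 10.4 mol, ξ₁ = 29.63 mol.
Outlet amounts (n = n₀ + Σ ν·ξ):
  A: 111.8 − 1(29.63) − 2(10.4) = 61.38
  D: 0 + 1(29.63) = 29.63
  B: 0 + 1(10.4) = 10.4
  C: 0 + 2(10.4) = 20.79
Total out = 61.38 + 29.63 + 10.4 + 20.79 = 122.2 mol.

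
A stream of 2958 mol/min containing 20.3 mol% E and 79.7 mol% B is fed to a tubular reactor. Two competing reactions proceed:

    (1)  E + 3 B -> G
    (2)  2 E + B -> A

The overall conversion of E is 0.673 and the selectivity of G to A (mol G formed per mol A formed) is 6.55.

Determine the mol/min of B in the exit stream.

Conversion of E: E consumed = 0.673 × 600.5 = 404.1 mol/min = 1ξ₁ + 2ξ₂.
Selectivity: 1ξ₁ / (1ξ₂) = 6.55 → ξ₁ = 6.55 ξ₂.
Substitute: (1·6.55 + 2) ξ₂ = 404.1 → ξ₂ = 47.27 mol/min, ξ₁ = 309.6 mol/min.
Outlet amounts (n = n₀ + Σ ν·ξ):
  E: 600.5 − 1(309.6) − 2(47.27) = 196.4
  B: 2358 − 3(309.6) − 1(47.27) = 1381
  G: 0 + 1(309.6) = 309.6
  A: 0 + 1(47.27) = 47.27

1380 mol/min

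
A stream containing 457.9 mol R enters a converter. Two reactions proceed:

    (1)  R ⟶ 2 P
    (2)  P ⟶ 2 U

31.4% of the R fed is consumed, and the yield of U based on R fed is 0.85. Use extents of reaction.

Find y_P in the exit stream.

Conversion of R: R consumed = 1ξ₁ = 0.314 × 457.9 → ξ₁ = 143.8 mol.
Yield of U: 2ξ₂ / 457.9 = 0.85 → ξ₂ = 194.6 mol.
Outlet amounts (n = n₀ + Σ ν·ξ):
  R: 457.9 − 1(143.8) = 314.1
  P: 0 + 2(143.8) − 1(194.6) = 92.95
  U: 0 + 2(194.6) = 389.2
Total out = 796.3 mol; y_P = 92.95 / 796.3 = 0.1167.

0.117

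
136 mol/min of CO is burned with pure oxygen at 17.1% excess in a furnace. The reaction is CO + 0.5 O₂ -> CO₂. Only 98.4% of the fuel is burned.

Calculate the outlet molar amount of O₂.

12.7 mol/min

Stoichiometric O₂ = 0.5 × 136 = 68 mol/min; O₂ fed = 68 × 1.171 = 79.63 mol/min.
Fuel reacted = 0.984 × 136 → ξ = 133.8 mol/min.
Outlet (n = n₀ + ν ξ):
  CO: 136 − 1(133.8) = 2.176
  O₂: 79.63 − 0.5(133.8) = 12.72
  CO₂: 0 + 1(133.8) = 133.8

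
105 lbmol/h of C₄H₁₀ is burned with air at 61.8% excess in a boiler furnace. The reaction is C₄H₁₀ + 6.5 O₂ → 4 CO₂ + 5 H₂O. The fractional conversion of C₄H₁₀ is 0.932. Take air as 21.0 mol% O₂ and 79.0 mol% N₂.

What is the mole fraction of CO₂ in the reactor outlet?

Stoichiometric O₂ = 6.5 × 105 = 682.5 lbmol/h; O₂ fed = 682.5 × 1.618 = 1104 lbmol/h.
N₂ fed = 1104 × 79/21 = 4154 lbmol/h.
Fuel reacted = 0.932 × 105 → ξ = 97.86 lbmol/h.
Outlet (n = n₀ + ν ξ):
  C₄H₁₀: 105 − 1(97.86) = 7.14
  O₂: 1104 − 6.5(97.86) = 468.2
  N₂: 4154 (inert)
  CO₂: 0 + 4(97.86) = 391.4
  H₂O: 0 + 5(97.86) = 489.3
Total out = 5510 lbmol/h; y_CO₂ = 391.4 / 5510 = 0.07104.

0.071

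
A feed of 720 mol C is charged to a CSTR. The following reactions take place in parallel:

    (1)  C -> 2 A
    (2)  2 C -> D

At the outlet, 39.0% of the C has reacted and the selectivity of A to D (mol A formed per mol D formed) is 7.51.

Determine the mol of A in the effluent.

Conversion of C: C consumed = 0.39 × 720 = 280.8 mol = 1ξ₁ + 2ξ₂.
Selectivity: 2ξ₁ / (1ξ₂) = 7.51 → ξ₁ = 3.755 ξ₂.
Substitute: (1·3.755 + 2) ξ₂ = 280.8 → ξ₂ = 48.79 mol, ξ₁ = 183.2 mol.
Outlet amounts (n = n₀ + Σ ν·ξ):
  C: 720 − 1(183.2) − 2(48.79) = 439.2
  A: 0 + 2(183.2) = 366.4
  D: 0 + 1(48.79) = 48.79

366 mol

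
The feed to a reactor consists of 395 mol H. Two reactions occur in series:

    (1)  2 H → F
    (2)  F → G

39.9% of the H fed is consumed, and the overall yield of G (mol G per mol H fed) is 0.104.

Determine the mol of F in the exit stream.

Conversion of H: H consumed = 2ξ₁ = 0.399 × 395 → ξ₁ = 78.8 mol.
Yield of G: 1ξ₂ / 395 = 0.104 → ξ₂ = 41.08 mol.
Outlet amounts (n = n₀ + Σ ν·ξ):
  H: 395 − 2(78.8) = 237.4
  F: 0 + 1(78.8) − 1(41.08) = 37.72
  G: 0 + 1(41.08) = 41.08

37.7 mol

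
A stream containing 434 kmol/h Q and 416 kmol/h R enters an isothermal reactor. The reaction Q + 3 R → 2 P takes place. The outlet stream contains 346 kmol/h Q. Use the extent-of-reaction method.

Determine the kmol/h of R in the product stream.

152 kmol/h

For Q: n = n₀ − 1ξ → 346 = 434 − 1ξ, giving ξ = 88 kmol/h.
Outlet amounts (n = n₀ + ν ξ):
  Q: 434 − 1(88) = 346
  R: 416 − 3(88) = 152
  P: 0 + 2(88) = 176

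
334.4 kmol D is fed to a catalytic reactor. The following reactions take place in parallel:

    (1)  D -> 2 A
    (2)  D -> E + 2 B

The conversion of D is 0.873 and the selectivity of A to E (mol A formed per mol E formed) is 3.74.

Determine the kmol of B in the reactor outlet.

203 kmol

Conversion of D: D consumed = 0.873 × 334.4 = 291.9 kmol = 1ξ₁ + 1ξ₂.
Selectivity: 2ξ₁ / (1ξ₂) = 3.74 → ξ₁ = 1.87 ξ₂.
Substitute: (1·1.87 + 1) ξ₂ = 291.9 → ξ₂ = 101.7 kmol, ξ₁ = 190.2 kmol.
Outlet amounts (n = n₀ + Σ ν·ξ):
  D: 334.4 − 1(190.2) − 1(101.7) = 42.47
  A: 0 + 2(190.2) = 380.4
  E: 0 + 1(101.7) = 101.7
  B: 0 + 2(101.7) = 203.4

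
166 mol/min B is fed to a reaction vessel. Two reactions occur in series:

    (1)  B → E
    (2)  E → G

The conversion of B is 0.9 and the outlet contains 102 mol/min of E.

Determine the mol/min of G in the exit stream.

Conversion of B: B consumed = 1ξ₁ = 0.9 × 166 → ξ₁ = 149.4 mol/min.
E balance: n_E = 0 + 1ξ₁ − 1ξ₂ = 102 → ξ₂ = (1·149.4 − 102)/1 = 47.4 mol/min.
Outlet amounts (n = n₀ + Σ ν·ξ):
  B: 166 − 1(149.4) = 16.6
  E: 0 + 1(149.4) − 1(47.4) = 102
  G: 0 + 1(47.4) = 47.4

47.4 mol/min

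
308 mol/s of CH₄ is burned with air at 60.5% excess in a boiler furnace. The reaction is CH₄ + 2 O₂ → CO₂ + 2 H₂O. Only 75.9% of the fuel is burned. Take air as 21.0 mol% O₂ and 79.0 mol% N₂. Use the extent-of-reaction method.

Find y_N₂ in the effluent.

0.741

Stoichiometric O₂ = 2 × 308 = 616 mol/s; O₂ fed = 616 × 1.605 = 988.7 mol/s.
N₂ fed = 988.7 × 79/21 = 3719 mol/s.
Fuel reacted = 0.759 × 308 → ξ = 233.8 mol/s.
Outlet (n = n₀ + ν ξ):
  CH₄: 308 − 1(233.8) = 74.23
  O₂: 988.7 − 2(233.8) = 521.1
  N₂: 3719 (inert)
  CO₂: 0 + 1(233.8) = 233.8
  H₂O: 0 + 2(233.8) = 467.5
Total out = 5016 mol/s; y_N₂ = 3719 / 5016 = 0.7415.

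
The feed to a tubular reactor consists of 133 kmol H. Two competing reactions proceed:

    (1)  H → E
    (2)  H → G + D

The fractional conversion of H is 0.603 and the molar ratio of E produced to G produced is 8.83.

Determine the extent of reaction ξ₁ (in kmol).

Conversion of H: H consumed = 0.603 × 133 = 80.2 kmol = 1ξ₁ + 1ξ₂.
Selectivity: 1ξ₁ / (1ξ₂) = 8.83 → ξ₁ = 8.83 ξ₂.
Substitute: (1·8.83 + 1) ξ₂ = 80.2 → ξ₂ = 8.159 kmol, ξ₁ = 72.04 kmol.
Outlet amounts (n = n₀ + Σ ν·ξ):
  H: 133 − 1(72.04) − 1(8.159) = 52.8
  E: 0 + 1(72.04) = 72.04
  G: 0 + 1(8.159) = 8.159
  D: 0 + 1(8.159) = 8.159

ξ₁ = 72 kmol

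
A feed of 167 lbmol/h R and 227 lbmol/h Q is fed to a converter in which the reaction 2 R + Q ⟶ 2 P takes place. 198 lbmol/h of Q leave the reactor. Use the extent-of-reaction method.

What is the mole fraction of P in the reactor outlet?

For Q: n = n₀ − 1ξ → 198 = 227 − 1ξ, giving ξ = 29 lbmol/h.
Outlet amounts (n = n₀ + ν ξ):
  R: 167 − 2(29) = 109
  Q: 227 − 1(29) = 198
  P: 0 + 2(29) = 58
Total out = 365 lbmol/h; y_P = 58 / 365 = 0.1589.

0.159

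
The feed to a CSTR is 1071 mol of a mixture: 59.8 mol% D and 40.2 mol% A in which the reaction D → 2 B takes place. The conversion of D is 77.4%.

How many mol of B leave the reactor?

D reacted = 0.774 × 640.5 = 495.7 mol; ν_D = −1, so ξ = 495.7/1 = 495.7 mol.
Outlet amounts (n = n₀ + ν ξ):
  D: 640.5 − 1(495.7) = 144.7
  B: 0 + 2(495.7) = 991.4
  A: 430.5 (inert)

991 mol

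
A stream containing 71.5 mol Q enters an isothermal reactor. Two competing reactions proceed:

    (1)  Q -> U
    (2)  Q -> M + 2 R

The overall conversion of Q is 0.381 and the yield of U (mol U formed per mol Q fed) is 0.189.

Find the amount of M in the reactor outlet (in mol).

13.7 mol

Yield of U: 1ξ₁ / 71.5 = 0.189 → ξ₁ = 13.51 mol.
Conversion of Q: 1ξ₁ + 1ξ₂ = 0.381 × 71.5 = 27.24 → ξ₂ = 13.73 mol.
Outlet amounts (n = n₀ + Σ ν·ξ):
  Q: 71.5 − 1(13.51) − 1(13.73) = 44.26
  U: 0 + 1(13.51) = 13.51
  M: 0 + 1(13.73) = 13.73
  R: 0 + 2(13.73) = 27.46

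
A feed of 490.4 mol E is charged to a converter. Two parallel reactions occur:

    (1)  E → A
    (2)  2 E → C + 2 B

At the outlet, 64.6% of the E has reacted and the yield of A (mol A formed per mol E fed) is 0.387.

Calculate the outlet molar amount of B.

127 mol

Yield of A: 1ξ₁ / 490.4 = 0.387 → ξ₁ = 189.8 mol.
Conversion of E: 1ξ₁ + 2ξ₂ = 0.646 × 490.4 = 316.8 → ξ₂ = 63.51 mol.
Outlet amounts (n = n₀ + Σ ν·ξ):
  E: 490.4 − 1(189.8) − 2(63.51) = 173.6
  A: 0 + 1(189.8) = 189.8
  C: 0 + 1(63.51) = 63.51
  B: 0 + 2(63.51) = 127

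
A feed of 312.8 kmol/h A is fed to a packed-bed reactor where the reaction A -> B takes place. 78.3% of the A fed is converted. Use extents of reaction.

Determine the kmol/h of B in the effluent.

A reacted = 0.783 × 312.8 = 244.9 kmol/h; ν_A = −1, so ξ = 244.9/1 = 244.9 kmol/h.
Outlet amounts (n = n₀ + ν ξ):
  A: 312.8 − 1(244.9) = 67.88
  B: 0 + 1(244.9) = 244.9

245 kmol/h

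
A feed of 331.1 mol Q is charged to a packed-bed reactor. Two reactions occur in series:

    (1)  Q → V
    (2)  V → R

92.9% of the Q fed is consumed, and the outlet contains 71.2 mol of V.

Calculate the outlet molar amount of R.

Conversion of Q: Q consumed = 1ξ₁ = 0.929 × 331.1 → ξ₁ = 307.6 mol.
V balance: n_V = 0 + 1ξ₁ − 1ξ₂ = 71.2 → ξ₂ = (1·307.6 − 71.2)/1 = 236.4 mol.
Outlet amounts (n = n₀ + Σ ν·ξ):
  Q: 331.1 − 1(307.6) = 23.51
  V: 0 + 1(307.6) − 1(236.4) = 71.2
  R: 0 + 1(236.4) = 236.4

236 mol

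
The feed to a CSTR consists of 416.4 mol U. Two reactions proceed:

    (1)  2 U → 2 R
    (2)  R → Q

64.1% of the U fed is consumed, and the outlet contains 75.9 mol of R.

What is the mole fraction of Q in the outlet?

Conversion of U: U consumed = 2ξ₁ = 0.641 × 416.4 → ξ₁ = 133.5 mol.
R balance: n_R = 0 + 2ξ₁ − 1ξ₂ = 75.9 → ξ₂ = (2·133.5 − 75.9)/1 = 191 mol.
Outlet amounts (n = n₀ + Σ ν·ξ):
  U: 416.4 − 2(133.5) = 149.5
  R: 0 + 2(133.5) − 1(191) = 75.9
  Q: 0 + 1(191) = 191
Total out = 416.4 mol; y_Q = 191 / 416.4 = 0.4587.

0.459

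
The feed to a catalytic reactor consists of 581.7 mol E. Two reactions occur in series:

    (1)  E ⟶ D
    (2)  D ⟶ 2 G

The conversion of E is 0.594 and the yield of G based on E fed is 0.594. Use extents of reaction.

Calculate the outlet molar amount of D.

173 mol

Conversion of E: E consumed = 1ξ₁ = 0.594 × 581.7 → ξ₁ = 345.5 mol.
Yield of G: 2ξ₂ / 581.7 = 0.594 → ξ₂ = 172.8 mol.
Outlet amounts (n = n₀ + Σ ν·ξ):
  E: 581.7 − 1(345.5) = 236.2
  D: 0 + 1(345.5) − 1(172.8) = 172.8
  G: 0 + 2(172.8) = 345.5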